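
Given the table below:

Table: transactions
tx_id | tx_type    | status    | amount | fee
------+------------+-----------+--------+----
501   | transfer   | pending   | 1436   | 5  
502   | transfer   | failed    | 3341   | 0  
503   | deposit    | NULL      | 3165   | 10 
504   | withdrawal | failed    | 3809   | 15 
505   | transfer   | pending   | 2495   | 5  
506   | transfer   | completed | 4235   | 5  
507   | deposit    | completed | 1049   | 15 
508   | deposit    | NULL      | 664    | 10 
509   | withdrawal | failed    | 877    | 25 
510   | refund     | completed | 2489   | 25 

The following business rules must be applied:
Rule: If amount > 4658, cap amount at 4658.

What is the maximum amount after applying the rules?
4235

Step 1: Original maximum amount = 4235
Step 2: Check cap of 4658 against maximum
Step 3: No records exceed the cap (max 4235 <= cap 4658), so no capping applies
Step 4: Maximum after transformation = 4235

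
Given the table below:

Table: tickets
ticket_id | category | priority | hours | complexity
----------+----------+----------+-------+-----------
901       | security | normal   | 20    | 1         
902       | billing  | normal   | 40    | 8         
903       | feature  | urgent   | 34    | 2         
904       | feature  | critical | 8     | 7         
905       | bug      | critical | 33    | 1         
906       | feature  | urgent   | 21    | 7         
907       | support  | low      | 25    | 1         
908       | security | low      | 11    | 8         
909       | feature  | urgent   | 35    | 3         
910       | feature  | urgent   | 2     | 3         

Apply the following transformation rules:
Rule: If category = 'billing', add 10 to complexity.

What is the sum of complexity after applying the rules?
51

Step 1: Count records where category = 'billing': 1
Step 2: Total bonus added: 1 × 10 = 10
Step 3: Original sum of complexity: 41
Step 4: Final sum = 41 + 10 = 51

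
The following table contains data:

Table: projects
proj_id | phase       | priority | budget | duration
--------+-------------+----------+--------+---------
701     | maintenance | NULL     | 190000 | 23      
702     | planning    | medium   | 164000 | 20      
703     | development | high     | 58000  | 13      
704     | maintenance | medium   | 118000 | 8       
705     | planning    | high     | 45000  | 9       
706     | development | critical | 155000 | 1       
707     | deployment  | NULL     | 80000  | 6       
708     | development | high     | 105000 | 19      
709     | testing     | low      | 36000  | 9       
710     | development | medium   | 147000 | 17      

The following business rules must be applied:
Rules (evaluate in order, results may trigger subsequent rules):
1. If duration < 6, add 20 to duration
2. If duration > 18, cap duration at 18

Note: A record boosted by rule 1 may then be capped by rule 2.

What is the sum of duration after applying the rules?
134

Step 1: Apply rule 1 to records with duration < 6
  - 1 records get bonus of 20
  - Of these, 1 records then exceed 18 and get capped
Step 2: Apply rule 2 to records with duration > 18
  - 3 records (original) are capped
Step 3: Calculate final sum = 134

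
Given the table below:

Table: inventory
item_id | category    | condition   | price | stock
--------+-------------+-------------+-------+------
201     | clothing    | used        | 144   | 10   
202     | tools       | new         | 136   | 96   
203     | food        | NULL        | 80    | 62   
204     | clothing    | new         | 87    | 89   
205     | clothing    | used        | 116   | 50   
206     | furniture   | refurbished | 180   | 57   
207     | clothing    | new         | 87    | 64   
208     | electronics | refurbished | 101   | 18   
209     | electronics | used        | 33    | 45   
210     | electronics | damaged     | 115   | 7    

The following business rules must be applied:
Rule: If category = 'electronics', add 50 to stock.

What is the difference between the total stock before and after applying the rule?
150

Step 1: Original sum of stock = 498
Step 2: 3 records have category = 'electronics'
Step 3: Each affected record changes by 50
Step 4: Total change = 3 × 50 = 150
Step 5: New sum = 498 + 150 = 648
Step 6: Difference = |648 - 498| = 150
        (Sum increased by 150)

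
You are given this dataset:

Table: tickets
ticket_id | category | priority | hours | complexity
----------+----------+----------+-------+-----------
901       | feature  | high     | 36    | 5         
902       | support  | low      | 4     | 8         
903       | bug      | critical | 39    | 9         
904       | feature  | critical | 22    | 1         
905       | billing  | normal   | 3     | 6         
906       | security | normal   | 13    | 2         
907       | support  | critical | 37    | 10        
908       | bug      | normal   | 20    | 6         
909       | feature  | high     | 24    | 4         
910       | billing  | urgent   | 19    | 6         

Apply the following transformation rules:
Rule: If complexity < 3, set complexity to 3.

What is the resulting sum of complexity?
60

Step 1: 2 records have complexity < 3
Step 2: These records originally summed to 3
Step 3: After setting to minimum: 2 × 3 = 6
Step 4: Unaffected records sum: 54
Step 5: Final sum = 6 + 54 = 60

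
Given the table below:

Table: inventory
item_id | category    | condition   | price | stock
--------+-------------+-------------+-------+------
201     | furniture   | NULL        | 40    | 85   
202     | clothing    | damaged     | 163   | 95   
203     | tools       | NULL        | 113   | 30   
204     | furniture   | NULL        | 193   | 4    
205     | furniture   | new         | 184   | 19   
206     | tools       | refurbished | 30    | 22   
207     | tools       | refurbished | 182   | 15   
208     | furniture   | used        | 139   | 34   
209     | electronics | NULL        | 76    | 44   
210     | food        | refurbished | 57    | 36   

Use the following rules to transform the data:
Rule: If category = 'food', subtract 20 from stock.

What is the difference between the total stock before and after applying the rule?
20

Step 1: Original sum of stock = 384
Step 2: 1 records have category = 'food'
Step 3: Each affected record changes by -20
Step 4: Total change = 1 × -20 = -20
Step 5: New sum = 384 + -20 = 364
Step 6: Difference = |364 - 384| = 20
        (Sum decreased by 20)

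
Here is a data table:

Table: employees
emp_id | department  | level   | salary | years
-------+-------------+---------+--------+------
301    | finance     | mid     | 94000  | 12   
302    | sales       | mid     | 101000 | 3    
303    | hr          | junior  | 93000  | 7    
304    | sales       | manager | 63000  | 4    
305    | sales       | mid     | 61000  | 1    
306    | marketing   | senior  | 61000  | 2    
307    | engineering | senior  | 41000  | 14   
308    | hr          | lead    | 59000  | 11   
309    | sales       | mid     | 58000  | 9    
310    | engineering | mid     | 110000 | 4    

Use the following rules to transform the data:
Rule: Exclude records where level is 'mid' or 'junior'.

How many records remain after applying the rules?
4

Step 1: Count records to exclude
  - 5 (mid) + 1 (junior) = 6 records
Step 2: Total records: 10
Step 3: Remaining = 10 - 6 = 4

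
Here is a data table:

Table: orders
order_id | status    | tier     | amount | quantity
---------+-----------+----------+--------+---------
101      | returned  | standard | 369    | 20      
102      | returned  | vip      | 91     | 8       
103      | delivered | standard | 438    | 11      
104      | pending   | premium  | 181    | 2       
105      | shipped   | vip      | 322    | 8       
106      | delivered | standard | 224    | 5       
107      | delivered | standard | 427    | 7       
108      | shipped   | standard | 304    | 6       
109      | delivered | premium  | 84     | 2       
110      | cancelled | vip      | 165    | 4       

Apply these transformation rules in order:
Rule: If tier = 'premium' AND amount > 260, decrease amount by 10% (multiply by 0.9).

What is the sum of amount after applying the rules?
2605

Step 1: Find records where tier = 'premium' AND amount > 260
Step 2: 0 records match, summing to 0
Step 3: After multiplier: 0 × 0.9 = 0.0
Step 4: Unaffected records sum: 2605
Step 5: Final sum = 0.0 + 2605 = 2605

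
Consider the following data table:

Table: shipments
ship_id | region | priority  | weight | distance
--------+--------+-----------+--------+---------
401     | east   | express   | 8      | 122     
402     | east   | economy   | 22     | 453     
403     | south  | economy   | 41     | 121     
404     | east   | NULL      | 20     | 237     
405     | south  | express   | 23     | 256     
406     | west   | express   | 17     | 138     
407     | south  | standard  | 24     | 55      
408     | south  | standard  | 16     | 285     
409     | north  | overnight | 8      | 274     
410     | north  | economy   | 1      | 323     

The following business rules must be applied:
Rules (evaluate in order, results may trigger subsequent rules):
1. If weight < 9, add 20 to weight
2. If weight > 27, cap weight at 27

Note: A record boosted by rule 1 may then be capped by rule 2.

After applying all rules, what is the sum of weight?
224

Step 1: Apply rule 1 to records with weight < 9
  - 3 records get bonus of 20
  - Of these, 2 records then exceed 27 and get capped
Step 2: Apply rule 2 to records with weight > 27
  - 1 records (original) are capped
Step 3: Calculate final sum = 224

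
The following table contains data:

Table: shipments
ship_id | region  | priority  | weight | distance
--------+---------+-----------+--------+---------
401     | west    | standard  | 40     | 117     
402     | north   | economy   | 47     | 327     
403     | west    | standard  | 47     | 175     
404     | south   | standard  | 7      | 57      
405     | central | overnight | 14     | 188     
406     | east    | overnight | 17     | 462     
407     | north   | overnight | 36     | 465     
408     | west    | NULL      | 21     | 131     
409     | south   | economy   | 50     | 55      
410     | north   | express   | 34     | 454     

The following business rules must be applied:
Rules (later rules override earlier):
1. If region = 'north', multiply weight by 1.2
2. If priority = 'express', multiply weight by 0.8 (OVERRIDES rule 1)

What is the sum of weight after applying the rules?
322.8

Step 1: Rule 2 takes priority for records with priority = 'express'
  - 1 records: 34 × 0.8 = 27.2
Step 2: Rule 1 applies to remaining records with region = 'north'
  - 2 records: 83 × 1.2 = 99.6
Step 3: Other records unchanged: 196
Step 4: Final sum = 27.2 + 99.6 + 196 = 322.8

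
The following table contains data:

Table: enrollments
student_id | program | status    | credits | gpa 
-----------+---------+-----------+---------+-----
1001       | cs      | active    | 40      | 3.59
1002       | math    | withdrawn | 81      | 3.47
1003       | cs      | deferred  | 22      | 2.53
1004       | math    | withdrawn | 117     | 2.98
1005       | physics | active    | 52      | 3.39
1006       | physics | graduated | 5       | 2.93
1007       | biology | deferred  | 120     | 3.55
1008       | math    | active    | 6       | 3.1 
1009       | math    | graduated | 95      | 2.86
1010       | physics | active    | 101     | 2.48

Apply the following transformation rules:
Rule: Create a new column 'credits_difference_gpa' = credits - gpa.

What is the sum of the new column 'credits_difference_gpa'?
608.12

Step 1: For each record, compute credits - gpa
Example calculations:
  40 - 3.59 = 36.41
  81 - 3.47 = 77.53
  22 - 2.53 = 19.47
  ...
Step 2: Sum all derived values
Step 3: Total = 608.12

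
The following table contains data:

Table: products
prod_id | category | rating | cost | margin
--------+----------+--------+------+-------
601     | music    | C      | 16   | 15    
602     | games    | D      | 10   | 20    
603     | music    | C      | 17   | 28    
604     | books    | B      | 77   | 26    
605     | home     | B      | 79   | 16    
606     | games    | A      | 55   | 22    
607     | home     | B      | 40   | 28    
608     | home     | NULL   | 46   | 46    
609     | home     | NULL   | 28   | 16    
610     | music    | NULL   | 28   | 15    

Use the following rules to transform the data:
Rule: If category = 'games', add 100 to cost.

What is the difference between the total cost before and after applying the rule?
200

Step 1: Original sum of cost = 396
Step 2: 2 records have category = 'games'
Step 3: Each affected record changes by 100
Step 4: Total change = 2 × 100 = 200
Step 5: New sum = 396 + 200 = 596
Step 6: Difference = |596 - 396| = 200
        (Sum increased by 200)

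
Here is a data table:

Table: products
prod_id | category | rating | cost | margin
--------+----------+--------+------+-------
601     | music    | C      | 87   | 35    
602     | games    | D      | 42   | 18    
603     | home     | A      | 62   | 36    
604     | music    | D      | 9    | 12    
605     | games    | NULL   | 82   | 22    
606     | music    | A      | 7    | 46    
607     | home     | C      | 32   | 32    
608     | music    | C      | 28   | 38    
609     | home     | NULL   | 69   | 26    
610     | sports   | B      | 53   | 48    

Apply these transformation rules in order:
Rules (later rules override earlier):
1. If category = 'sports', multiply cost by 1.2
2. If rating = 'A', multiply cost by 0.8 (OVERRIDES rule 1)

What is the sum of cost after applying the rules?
467.8

Step 1: Rule 2 takes priority for records with rating = 'A'
  - 2 records: 69 × 0.8 = 55.2
Step 2: Rule 1 applies to remaining records with category = 'sports'
  - 1 records: 53 × 1.2 = 63.6
Step 3: Other records unchanged: 349
Step 4: Final sum = 55.2 + 63.6 + 349 = 467.8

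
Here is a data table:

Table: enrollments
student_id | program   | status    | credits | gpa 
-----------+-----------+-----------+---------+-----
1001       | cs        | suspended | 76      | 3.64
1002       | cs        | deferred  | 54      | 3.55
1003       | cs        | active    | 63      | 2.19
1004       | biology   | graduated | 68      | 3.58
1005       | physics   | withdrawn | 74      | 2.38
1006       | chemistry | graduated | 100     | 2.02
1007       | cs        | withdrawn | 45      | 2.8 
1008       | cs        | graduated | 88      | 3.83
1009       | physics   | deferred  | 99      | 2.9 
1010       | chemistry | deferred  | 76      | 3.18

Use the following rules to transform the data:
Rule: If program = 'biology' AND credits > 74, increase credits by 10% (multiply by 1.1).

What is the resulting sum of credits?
743

Step 1: Find records where program = 'biology' AND credits > 74
Step 2: 0 records match, summing to 0
Step 3: After multiplier: 0 × 1.1 = 0.0
Step 4: Unaffected records sum: 743
Step 5: Final sum = 0.0 + 743 = 743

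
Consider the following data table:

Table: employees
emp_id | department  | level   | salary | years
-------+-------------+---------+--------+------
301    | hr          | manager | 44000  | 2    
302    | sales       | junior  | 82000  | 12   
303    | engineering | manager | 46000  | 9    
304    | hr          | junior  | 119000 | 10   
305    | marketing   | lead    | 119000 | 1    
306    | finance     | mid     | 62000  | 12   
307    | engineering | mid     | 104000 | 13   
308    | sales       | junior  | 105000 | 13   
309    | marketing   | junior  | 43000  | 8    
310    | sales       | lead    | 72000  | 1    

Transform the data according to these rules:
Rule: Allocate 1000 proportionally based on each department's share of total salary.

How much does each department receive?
engineering: 188.44, finance: 77.89, hr: 204.77, marketing: 203.52, sales: 325.38

Step 1: Calculate total salary = 796000
Step 2: Calculate each department's proportion:
  engineering: 150000/796000 = 18.84% → 188.44
  finance: 62000/796000 = 7.79% → 77.89
  hr: 163000/796000 = 20.48% → 204.77
  marketing: 162000/796000 = 20.35% → 203.52
  sales: 259000/796000 = 32.54% → 325.38
Step 3: Verify: sum of allocations ≈ 1000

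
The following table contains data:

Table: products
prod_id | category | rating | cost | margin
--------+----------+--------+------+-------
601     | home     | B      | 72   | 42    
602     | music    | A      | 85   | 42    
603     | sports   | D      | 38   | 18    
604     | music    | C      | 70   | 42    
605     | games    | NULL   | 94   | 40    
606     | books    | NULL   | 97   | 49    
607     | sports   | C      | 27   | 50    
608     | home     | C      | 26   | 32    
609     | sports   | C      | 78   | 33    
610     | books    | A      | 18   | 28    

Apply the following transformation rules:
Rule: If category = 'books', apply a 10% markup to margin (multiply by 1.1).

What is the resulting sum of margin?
383.7

Step 1: Records with category = 'books' have total margin = 77
Step 2: Apply multiplier: 77 × 1.1 = 84.7
Step 3: Other records total: 299
Step 4: Final sum = 84.7 + 299 = 383.7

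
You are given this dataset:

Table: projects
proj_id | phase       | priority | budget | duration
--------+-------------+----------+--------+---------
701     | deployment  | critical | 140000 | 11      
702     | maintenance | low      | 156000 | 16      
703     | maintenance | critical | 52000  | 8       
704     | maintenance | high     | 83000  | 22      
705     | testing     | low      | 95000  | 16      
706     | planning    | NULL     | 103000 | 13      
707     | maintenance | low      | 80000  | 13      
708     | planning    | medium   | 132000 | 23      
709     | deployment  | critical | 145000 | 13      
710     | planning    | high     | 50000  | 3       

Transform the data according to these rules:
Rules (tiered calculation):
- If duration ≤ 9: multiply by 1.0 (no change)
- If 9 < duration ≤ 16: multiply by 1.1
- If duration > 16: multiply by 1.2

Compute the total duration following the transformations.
155.2

Step 1: Tier 1 (duration ≤ 9): 2 records, sum = 11 × 1.0 = 11.0
Step 2: Tier 2 (9 < duration ≤ 16): 6 records, sum = 82 × 1.1 = 90.2
Step 3: Tier 3 (duration > 16): 2 records, sum = 45 × 1.2 = 54.0
Step 4: Final sum = 11.0 + 90.2 + 54.0 = 155.2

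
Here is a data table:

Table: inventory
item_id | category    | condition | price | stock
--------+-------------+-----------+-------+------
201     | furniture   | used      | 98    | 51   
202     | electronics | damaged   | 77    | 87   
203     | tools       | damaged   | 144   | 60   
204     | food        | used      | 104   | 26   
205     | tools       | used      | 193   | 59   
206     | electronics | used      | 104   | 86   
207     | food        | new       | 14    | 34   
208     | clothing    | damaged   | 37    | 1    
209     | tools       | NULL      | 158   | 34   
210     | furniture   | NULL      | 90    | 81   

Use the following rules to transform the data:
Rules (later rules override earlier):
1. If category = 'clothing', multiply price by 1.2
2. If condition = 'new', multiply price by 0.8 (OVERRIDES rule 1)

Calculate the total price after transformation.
1023.6

Step 1: Rule 2 takes priority for records with condition = 'new'
  - 1 records: 14 × 0.8 = 11.2
Step 2: Rule 1 applies to remaining records with category = 'clothing'
  - 1 records: 37 × 1.2 = 44.4
Step 3: Other records unchanged: 968
Step 4: Final sum = 11.2 + 44.4 + 968 = 1023.6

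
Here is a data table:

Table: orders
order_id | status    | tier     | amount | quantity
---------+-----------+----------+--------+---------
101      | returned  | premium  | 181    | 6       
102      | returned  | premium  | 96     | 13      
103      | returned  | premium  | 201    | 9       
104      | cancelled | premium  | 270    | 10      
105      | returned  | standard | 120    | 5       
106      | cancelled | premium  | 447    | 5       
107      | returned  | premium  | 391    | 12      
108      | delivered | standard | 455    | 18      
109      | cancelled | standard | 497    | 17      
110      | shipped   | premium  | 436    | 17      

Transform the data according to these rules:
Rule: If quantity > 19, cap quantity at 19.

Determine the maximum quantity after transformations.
18

Step 1: Original maximum quantity = 18
Step 2: Check cap of 19 against maximum
Step 3: No records exceed the cap (max 18 <= cap 19), so no capping applies
Step 4: Maximum after transformation = 18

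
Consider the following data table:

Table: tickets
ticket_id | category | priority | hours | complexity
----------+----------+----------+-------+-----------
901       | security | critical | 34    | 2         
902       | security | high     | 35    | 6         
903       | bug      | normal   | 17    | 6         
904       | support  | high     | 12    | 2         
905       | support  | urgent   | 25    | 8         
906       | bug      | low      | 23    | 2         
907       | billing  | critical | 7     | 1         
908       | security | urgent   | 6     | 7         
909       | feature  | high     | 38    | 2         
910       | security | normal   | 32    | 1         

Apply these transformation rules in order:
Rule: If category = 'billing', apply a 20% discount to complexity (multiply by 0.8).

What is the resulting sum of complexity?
36.8

Step 1: Records with category = 'billing' have total complexity = 1
Step 2: Apply multiplier: 1 × 0.8 = 0.8
Step 3: Other records total: 36
Step 4: Final sum = 0.8 + 36 = 36.8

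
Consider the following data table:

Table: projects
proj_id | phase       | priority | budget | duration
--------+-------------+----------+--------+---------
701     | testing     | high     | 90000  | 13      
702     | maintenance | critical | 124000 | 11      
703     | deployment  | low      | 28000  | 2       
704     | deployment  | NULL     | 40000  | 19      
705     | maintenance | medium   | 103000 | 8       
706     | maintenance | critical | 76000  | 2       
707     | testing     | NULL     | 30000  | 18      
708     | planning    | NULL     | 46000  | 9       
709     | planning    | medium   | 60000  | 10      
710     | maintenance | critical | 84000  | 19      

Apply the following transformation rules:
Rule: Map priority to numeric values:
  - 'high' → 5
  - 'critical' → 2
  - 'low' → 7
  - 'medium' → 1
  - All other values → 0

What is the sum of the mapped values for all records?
20

Step 1: Apply mapping to each record
Step 2: Count by status:
  'high': 1 records × 5 = 5
  'critical': 3 records × 2 = 6
  'low': 1 records × 7 = 7
  'medium': 2 records × 1 = 2
Step 3: Sum all mapped values = 20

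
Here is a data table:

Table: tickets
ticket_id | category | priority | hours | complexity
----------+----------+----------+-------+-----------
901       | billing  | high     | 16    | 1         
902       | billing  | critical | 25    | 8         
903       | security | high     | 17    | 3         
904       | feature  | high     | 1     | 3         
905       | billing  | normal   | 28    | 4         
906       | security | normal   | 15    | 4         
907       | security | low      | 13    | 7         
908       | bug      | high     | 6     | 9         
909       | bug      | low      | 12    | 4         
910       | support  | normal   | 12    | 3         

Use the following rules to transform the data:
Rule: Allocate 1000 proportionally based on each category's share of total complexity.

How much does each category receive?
billing: 282.61, bug: 282.61, feature: 65.22, security: 304.35, support: 65.22

Step 1: Calculate total complexity = 46
Step 2: Calculate each category's proportion:
  billing: 13/46 = 28.26% → 282.61
  bug: 13/46 = 28.26% → 282.61
  feature: 3/46 = 6.52% → 65.22
  security: 14/46 = 30.43% → 304.35
  support: 3/46 = 6.52% → 65.22
Step 3: Verify: sum of allocations ≈ 1000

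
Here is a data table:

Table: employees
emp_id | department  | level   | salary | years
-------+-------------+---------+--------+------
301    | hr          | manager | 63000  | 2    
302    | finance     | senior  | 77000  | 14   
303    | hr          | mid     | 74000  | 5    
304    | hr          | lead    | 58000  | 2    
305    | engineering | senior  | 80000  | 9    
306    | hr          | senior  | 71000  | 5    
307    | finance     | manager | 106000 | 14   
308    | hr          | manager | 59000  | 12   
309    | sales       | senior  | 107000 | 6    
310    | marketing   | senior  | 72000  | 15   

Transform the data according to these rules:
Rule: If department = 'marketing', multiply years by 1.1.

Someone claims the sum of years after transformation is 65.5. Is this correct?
No, the correct result is 85.5.

Step 1: Calculate the correct sum after transformation
Step 2: Apply multiplier 1.1 to records where department = 'marketing'
Step 3: Correct result = 85.5
Step 4: Claimed result = 65.5
Step 5: 85.5 ≠ 65.5
Conclusion: The claimed result is incorrect. The correct answer is 85.5.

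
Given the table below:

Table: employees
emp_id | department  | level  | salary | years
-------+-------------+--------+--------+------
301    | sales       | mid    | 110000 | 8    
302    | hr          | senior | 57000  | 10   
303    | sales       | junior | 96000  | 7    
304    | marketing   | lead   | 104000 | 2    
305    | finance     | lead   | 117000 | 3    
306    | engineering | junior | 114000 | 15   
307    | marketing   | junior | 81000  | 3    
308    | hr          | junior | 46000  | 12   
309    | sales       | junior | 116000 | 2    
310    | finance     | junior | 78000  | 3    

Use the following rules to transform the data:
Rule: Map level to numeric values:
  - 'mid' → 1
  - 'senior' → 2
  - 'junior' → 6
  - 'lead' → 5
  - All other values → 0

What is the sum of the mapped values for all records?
49

Step 1: Apply mapping to each record
Step 2: Count by status:
  'mid': 1 records × 1 = 1
  'senior': 1 records × 2 = 2
  'junior': 6 records × 6 = 36
  'lead': 2 records × 5 = 10
Step 3: Sum all mapped values = 49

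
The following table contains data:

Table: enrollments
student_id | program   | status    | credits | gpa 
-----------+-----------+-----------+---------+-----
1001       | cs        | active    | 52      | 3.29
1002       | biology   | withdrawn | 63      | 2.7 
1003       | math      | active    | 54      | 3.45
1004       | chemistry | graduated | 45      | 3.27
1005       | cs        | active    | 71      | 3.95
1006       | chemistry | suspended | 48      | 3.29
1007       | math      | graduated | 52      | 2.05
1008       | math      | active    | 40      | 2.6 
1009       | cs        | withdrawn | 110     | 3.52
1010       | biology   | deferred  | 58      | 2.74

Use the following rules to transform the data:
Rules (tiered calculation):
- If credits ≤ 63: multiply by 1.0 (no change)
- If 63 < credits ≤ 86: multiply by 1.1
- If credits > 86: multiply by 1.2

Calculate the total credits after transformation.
622.1

Step 1: Tier 1 (credits ≤ 63): 8 records, sum = 412 × 1.0 = 412.0
Step 2: Tier 2 (63 < credits ≤ 86): 1 records, sum = 71 × 1.1 = 78.1
Step 3: Tier 3 (credits > 86): 1 records, sum = 110 × 1.2 = 132.0
Step 4: Final sum = 412.0 + 78.1 + 132.0 = 622.1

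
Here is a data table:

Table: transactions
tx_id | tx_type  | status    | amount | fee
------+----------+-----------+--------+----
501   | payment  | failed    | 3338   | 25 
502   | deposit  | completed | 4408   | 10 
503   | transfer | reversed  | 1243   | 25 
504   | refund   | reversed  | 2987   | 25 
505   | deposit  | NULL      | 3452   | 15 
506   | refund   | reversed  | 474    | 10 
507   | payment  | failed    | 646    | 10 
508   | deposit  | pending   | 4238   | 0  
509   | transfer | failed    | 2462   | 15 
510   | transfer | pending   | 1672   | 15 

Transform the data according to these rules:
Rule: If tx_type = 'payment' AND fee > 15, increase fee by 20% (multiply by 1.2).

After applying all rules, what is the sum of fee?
155.0

Step 1: Find records where tx_type = 'payment' AND fee > 15
Step 2: 1 records match, summing to 25
Step 3: After multiplier: 25 × 1.2 = 30.0
Step 4: Unaffected records sum: 125
Step 5: Final sum = 30.0 + 125 = 155.0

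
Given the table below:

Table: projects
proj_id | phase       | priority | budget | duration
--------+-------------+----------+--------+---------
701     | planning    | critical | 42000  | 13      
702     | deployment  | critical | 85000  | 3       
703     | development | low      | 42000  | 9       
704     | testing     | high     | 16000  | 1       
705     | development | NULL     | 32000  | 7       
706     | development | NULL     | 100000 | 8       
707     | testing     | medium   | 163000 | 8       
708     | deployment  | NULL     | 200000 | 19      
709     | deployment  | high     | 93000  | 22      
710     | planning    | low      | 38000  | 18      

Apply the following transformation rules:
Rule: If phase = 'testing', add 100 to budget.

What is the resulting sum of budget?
811200

Step 1: Count records where phase = 'testing': 2
Step 2: Total bonus added: 2 × 100 = 200
Step 3: Original sum of budget: 811000
Step 4: Final sum = 811000 + 200 = 811200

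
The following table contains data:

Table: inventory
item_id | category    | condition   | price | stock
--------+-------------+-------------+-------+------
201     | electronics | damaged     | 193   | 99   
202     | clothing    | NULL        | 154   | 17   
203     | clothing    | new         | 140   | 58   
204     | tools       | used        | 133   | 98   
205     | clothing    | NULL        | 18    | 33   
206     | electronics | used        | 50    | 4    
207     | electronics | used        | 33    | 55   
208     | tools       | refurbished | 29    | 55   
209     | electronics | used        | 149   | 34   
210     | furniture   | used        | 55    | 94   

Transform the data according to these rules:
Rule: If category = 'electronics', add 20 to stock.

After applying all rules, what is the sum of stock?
627

Step 1: Count records where category = 'electronics': 4
Step 2: Total bonus added: 4 × 20 = 80
Step 3: Original sum of stock: 547
Step 4: Final sum = 547 + 80 = 627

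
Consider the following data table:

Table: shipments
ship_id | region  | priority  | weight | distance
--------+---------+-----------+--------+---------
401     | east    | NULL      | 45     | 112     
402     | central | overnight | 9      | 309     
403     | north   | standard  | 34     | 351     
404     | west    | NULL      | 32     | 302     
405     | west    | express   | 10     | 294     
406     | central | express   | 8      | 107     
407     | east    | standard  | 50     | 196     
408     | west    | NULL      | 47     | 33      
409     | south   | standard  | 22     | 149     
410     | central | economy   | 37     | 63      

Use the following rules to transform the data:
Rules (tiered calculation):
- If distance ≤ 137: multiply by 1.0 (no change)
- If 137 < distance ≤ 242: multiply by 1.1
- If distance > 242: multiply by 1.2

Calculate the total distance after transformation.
2201.7

Step 1: Tier 1 (distance ≤ 137): 4 records, sum = 315 × 1.0 = 315.0
Step 2: Tier 2 (137 < distance ≤ 242): 2 records, sum = 345 × 1.1 = 379.5
Step 3: Tier 3 (distance > 242): 4 records, sum = 1256 × 1.2 = 1507.2
Step 4: Final sum = 315.0 + 379.5 + 1507.2 = 2201.7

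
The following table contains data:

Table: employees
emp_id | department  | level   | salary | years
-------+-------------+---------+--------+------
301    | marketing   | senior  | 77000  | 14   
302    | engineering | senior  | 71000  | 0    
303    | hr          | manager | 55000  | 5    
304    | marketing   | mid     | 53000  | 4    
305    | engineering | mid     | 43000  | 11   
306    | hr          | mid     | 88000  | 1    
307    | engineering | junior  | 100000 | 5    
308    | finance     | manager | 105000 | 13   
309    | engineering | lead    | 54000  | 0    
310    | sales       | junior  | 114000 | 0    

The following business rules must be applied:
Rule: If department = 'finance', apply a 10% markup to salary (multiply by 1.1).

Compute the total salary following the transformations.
770500.0

Step 1: Records with department = 'finance' have total salary = 105000
Step 2: Apply multiplier: 105000 × 1.1 = 115500.0
Step 3: Other records total: 655000
Step 4: Final sum = 115500.0 + 655000 = 770500.0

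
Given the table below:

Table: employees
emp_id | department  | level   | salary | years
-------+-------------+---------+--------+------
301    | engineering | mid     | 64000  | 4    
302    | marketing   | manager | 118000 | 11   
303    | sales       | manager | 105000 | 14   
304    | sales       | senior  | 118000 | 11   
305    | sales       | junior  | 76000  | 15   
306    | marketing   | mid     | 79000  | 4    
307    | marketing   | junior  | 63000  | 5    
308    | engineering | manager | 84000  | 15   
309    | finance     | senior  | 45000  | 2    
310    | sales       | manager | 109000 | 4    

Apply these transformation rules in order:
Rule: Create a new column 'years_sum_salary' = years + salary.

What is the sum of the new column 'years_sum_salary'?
861085

Step 1: For each record, compute years + salary
Example calculations:
  4 + 64000 = 64004
  11 + 118000 = 118011
  14 + 105000 = 105014
  ...
Step 2: Sum all derived values
Step 3: Total = 861085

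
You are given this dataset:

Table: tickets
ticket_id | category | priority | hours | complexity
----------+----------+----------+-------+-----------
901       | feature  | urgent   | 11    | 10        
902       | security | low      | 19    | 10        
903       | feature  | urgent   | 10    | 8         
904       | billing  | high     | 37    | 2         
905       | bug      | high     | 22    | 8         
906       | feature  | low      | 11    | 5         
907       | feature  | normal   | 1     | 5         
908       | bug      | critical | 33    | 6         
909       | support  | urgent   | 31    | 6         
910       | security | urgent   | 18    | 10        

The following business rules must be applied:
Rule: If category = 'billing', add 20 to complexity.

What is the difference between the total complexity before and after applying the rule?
20

Step 1: Original sum of complexity = 70
Step 2: 1 records have category = 'billing'
Step 3: Each affected record changes by 20
Step 4: Total change = 1 × 20 = 20
Step 5: New sum = 70 + 20 = 90
Step 6: Difference = |90 - 70| = 20
        (Sum increased by 20)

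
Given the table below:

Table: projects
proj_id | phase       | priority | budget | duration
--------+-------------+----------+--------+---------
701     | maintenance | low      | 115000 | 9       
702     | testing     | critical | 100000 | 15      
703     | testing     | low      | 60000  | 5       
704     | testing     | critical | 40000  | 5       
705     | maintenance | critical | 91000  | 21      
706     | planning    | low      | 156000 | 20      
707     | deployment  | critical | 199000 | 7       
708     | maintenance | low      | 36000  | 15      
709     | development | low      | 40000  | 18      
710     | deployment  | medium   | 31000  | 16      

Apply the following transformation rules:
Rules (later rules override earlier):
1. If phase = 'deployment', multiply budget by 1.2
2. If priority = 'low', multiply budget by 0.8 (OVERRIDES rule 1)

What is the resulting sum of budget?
832600.0

Step 1: Rule 2 takes priority for records with priority = 'low'
  - 5 records: 407000 × 0.8 = 325600.0
Step 2: Rule 1 applies to remaining records with phase = 'deployment'
  - 2 records: 230000 × 1.2 = 276000.0
Step 3: Other records unchanged: 231000
Step 4: Final sum = 325600.0 + 276000.0 + 231000 = 832600.0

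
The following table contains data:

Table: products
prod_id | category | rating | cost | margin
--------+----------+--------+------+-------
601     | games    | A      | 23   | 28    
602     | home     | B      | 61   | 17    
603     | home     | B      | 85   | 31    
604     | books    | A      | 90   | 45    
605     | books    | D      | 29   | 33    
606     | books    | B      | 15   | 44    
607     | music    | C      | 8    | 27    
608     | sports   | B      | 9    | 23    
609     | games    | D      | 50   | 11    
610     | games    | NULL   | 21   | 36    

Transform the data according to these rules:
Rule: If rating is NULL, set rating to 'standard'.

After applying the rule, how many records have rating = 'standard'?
1

Step 1: Count records where rating IS NULL
Step 2: Found 1 records with NULL rating
Step 3: These records will have rating set to 'standard'
Step 4: Records already having rating = 'standard': 0
Step 5: Answer: 1 + 0 = 1 records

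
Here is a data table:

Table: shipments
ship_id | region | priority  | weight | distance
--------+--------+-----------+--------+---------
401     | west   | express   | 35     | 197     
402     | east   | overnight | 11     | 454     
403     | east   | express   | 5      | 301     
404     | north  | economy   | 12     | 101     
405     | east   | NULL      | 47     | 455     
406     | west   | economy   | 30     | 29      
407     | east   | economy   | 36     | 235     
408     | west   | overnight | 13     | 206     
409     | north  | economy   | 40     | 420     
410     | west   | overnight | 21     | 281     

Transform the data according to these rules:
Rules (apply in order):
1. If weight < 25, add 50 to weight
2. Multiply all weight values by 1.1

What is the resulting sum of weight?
550.0

Step 1: Apply Rule 1 - Add 50 to records with weight < 25
  - 5 records affected: 62 + (5 × 50) = 312
  - Unaffected records: 188
  - Sum after Rule 1: 500
Step 2: Apply Rule 2 - Multiply all by 1.1
  - 500 × 1.1 = 550.0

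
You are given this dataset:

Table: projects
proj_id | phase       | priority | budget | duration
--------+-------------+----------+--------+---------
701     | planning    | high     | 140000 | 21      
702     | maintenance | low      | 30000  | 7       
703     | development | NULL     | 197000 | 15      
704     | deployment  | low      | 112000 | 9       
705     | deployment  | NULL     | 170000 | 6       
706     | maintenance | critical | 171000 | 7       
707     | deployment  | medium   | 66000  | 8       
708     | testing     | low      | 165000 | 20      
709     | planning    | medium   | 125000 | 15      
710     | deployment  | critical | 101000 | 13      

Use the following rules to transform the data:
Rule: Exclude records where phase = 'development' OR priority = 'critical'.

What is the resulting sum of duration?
86

Step 1: Find records where phase = 'development' OR priority = 'critical'
Step 2: 3 records match, summing to 35
Step 3: Original sum: 121
Step 4: Remaining sum = 121 - 35 = 86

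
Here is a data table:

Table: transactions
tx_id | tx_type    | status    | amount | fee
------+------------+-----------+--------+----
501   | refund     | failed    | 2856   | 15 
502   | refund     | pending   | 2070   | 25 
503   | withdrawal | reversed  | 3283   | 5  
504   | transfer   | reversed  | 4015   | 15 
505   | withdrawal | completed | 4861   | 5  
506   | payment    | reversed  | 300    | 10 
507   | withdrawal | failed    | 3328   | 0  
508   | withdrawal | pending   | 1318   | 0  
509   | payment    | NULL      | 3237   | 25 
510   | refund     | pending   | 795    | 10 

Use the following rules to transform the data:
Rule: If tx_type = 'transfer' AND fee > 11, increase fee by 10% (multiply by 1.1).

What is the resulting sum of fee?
111.5

Step 1: Find records where tx_type = 'transfer' AND fee > 11
Step 2: 1 records match, summing to 15
Step 3: After multiplier: 15 × 1.1 = 16.5
Step 4: Unaffected records sum: 95
Step 5: Final sum = 16.5 + 95 = 111.5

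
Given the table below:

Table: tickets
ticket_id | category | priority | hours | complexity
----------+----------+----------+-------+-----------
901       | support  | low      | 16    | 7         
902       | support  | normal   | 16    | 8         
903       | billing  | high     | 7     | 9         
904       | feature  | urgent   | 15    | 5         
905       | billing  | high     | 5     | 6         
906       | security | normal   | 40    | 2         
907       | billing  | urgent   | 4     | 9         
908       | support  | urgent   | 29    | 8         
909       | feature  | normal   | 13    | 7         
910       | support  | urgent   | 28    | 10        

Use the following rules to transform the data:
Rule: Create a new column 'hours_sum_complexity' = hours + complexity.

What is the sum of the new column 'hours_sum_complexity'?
244

Step 1: For each record, compute hours + complexity
Example calculations:
  16 + 7 = 23
  16 + 8 = 24
  7 + 9 = 16
  ...
Step 2: Sum all derived values
Step 3: Total = 244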